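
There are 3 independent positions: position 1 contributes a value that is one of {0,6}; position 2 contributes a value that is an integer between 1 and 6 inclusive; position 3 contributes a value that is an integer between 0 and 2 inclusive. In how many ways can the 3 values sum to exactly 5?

The generating function for the choices is (1 + q^6)·(q + q^2 + q^3 + q^4 + q^5 + q^6)·(1 + q + q^2); the count is [q^5].
(1 + q^6) has coefficients 1,0,0,0,0,0 for degrees 0…5.
(q + q^2 + q^3 + q^4 + q^5 + q^6) has coefficients 0,1,1,1,1,1 for degrees 0…5.
Finally multiplying by (1 + q + q^2), the product of all factors after the first has coefficients 0,1,2,3,3,3 for degrees 0…5.
[q^5] = 1·3 = 3.

3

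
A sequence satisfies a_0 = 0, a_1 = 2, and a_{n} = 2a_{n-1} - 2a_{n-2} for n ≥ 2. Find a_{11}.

The ordinary generating function has denominator 1 - 2y + 2y^2.
Iterating the recurrence: a_0,…,a_{11} = 0, 2, 4, 4, 0, -8, -16, -16, 0, 32, 64, 64.

64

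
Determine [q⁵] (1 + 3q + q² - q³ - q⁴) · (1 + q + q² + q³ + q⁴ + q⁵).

3

(1 + 3q + q² - q³ - q⁴) has coefficients 1,3,1,-1,-1 for degrees 0…4.
(1 + q + q² + q³ + q⁴ + q⁵) has coefficients 1,1,1,1,1,1 for degrees 0…5.
[q⁵] = 1·1 + 3·1 + 1·1 − 1·1 − 1·1 = 3.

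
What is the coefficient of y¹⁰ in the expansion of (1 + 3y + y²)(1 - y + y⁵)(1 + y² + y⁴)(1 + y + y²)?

(1 + 3y + y²) has coefficients 1,3,1 for degrees 0…2.
(1 - y + y⁵) has coefficients 1,-1,0,0,0,1,0,0,0,0,0 for degrees 0…10.
Multiplying by (1 + y² + y⁴) gives running coefficients 1,-1,1,-1,1,0,0,1,0,1,0 for degrees 0…10.
Finally multiplying by (1 + y + y²), the product of all factors after the first has coefficients 1,0,1,-1,1,0,1,1,1,2,1 for degrees 0…10.
[y¹⁰] = 1·1 + 3·2 + 1·1 = 8.

8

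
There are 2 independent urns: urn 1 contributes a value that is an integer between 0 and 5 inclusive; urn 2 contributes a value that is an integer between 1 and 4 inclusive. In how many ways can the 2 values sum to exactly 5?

4

The generating function for the choices is (1 + q + q^2 + q^3 + q^4 + q^5)·(q + q^2 + q^3 + q^4); the count is [q^5].
(1 + q + q^2 + q^3 + q^4 + q^5) has coefficients 1,1,1,1,1,1 for degrees 0…5.
(q + q^2 + q^3 + q^4) has coefficients 0,1,1,1,1,0 for degrees 0…5.
[q^5] = 1·0 + 1·1 + 1·1 + 1·1 + 1·1 + 1·0 = 4.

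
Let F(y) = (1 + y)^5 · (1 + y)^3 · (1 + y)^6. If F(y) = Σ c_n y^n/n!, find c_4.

24024

The EGF product rule gives c_4 = Σ_{k_1+k_2+k_3=4} C(4; k_1,k_2,k_3) · ∏ g_i(k_i), where (1+y)^5 gives the falling factorial (5)_k; (1+y)^3 gives the falling factorial (3)_k; (1+y)^6 gives the falling factorial (6)_k.
g_1(k) for k = 0…4: 1, 5, 20, 60, 120.
g_2(k) for k = 0…4: 1, 3, 6, 6, 0.
g_3(k) for k = 0…4: 1, 6, 30, 120, 360.
First combine the last two factors: h(k) = Σ_j C(k,j)·g_2(j)·g_3(k−j) for k = 0…4: 1, 9, 72, 504, 3024.
c_4 = Σ_k C(4,k)·g_1(k)·h(4−k) = 1·1·3024 + 4·5·504 + 6·20·72 + 4·60·9 + 1·120·1 = 3024 + 10080 + 8640 + 2160 + 120 = 24024.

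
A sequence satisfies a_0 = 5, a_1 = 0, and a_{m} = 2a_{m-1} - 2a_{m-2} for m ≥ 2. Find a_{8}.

80

The ordinary generating function has denominator 1 - 2y + 2y^2.
Iterating the recurrence: a_0,…,a_{8} = 5, 0, -10, -20, -20, 0, 40, 80, 80.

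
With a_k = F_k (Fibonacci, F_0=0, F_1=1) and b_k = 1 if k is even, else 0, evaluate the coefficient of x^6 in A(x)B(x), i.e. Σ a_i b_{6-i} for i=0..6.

12

This is [x^6] in the product of the two ordinary generating functions.
Σ = 0·1 + 1·0 + 1·1 + 2·0 + 3·1 + 5·0 + 8·1 = 12.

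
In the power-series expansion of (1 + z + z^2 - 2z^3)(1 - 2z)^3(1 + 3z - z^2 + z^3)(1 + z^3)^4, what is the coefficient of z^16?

376

(1 + z + z^2 - 2z^3) has coefficients 1,1,1,-2 for degrees 0…3.
(1 - 2z)^3 has coefficients 1,-6,12,-8,0,0,0,0,0,0,0,0,0,0,0,0,0 for degrees 0…16.
Multiplying by (1 + 3z - z^2 + z^3) gives running coefficients 1,-3,-7,35,-42,20,-8,0,0,0,0,0,0,0,0,0,0 for degrees 0…16.
Finally multiplying by (1 + z^3)^4, the product of all factors after the first has coefficients 1,-3,-7,39,-54,-8,138,-186,38,182,-264,92,93,-171,73,3,-42 for degrees 0…16.
[z^16] = 1·(-42) + 1·3 + 1·73 − 2·(-171) = 376.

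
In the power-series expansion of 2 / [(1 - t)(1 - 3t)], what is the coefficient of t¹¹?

531440

Partial fractions give a closed form: a_n = (-1)·1^n + (3)·3^n.
At n = 11: a_11 = 531440.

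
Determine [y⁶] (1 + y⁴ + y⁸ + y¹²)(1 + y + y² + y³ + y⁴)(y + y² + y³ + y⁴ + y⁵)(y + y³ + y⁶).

(1 + y⁴ + y⁸ + y¹²) has coefficients 1,0,0,0,1,0,0 for degrees 0…6.
(1 + y + y² + y³ + y⁴) has coefficients 1,1,1,1,1,0,0 for degrees 0…6.
Multiplying by (y + y² + y³ + y⁴ + y⁵) gives running coefficients 0,1,2,3,4,5,4 for degrees 0…6.
Finally multiplying by (y + y³ + y⁶), the product of all factors after the first has coefficients 0,0,1,2,4,6,8 for degrees 0…6.
[y⁶] = 1·8 + 1·1 = 9.

9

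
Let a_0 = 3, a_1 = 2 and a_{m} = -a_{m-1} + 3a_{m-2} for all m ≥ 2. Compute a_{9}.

-937

The ordinary generating function has denominator 1 + x - 3x^2.
Iterating the recurrence: a_0,…,a_{9} = 3, 2, 7, -1, 22, -25, 91, -166, 439, -937.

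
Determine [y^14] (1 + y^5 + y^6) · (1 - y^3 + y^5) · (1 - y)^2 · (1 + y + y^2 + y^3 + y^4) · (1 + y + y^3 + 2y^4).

(1 + y^5 + y^6) has coefficients 1,0,0,0,0,1,1 for degrees 0…6.
(1 - y^3 + y^5) has coefficients 1,0,0,-1,0,1,0,0,0,0,0,0,0,0,0 for degrees 0…14.
Multiplying by (1 - y)^2 gives running coefficients 1,-2,1,-1,2,0,-2,1,0,0,0,0,0,0,0 for degrees 0…14.
Multiplying by (1 + y + y^2 + y^3 + y^4) gives running coefficients 1,-1,0,-1,1,0,0,0,1,-1,-1,1,0,0,0 for degrees 0…14.
Finally multiplying by (1 + y + y^3 + 2y^4), the product of all factors after the first has coefficients 1,0,-1,0,1,-1,-1,-1,3,0,-2,1,2,-3,-1 for degrees 0…14.
[y^14] = 1·(-1) + 1·0 + 1·3 = 2.

2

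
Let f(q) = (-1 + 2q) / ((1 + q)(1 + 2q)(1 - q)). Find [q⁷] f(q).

340

Partial fractions give a closed form: a_n = (3/2)·(-1)^n + (-8/3)·(-2)^n + (1/6)·1^n.
At n = 7: a_7 = 340.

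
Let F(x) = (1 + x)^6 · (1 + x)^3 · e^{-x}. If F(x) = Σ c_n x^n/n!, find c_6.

The EGF product rule gives c_6 = Σ_{k_1+k_2+k_3=6} C(6; k_1,k_2,k_3) · ∏ g_i(k_i), where (1+x)^6 gives the falling factorial (6)_k; (1+x)^3 gives the falling factorial (3)_k; e^{-x} gives (-1)^k.
g_1(k) for k = 0…6: 1, 6, 30, 120, 360, 720, 720.
g_2(k) for k = 0…6: 1, 3, 6, 6, 0, 0, 0.
g_3(k) for k = 0…6: 1, -1, 1, -1, 1, -1, 1.
First combine the last two factors: h(k) = Σ_j C(k,j)·g_2(j)·g_3(k−j) for k = 0…6: 1, 2, 1, -4, 1, 14, -47.
c_6 = Σ_k C(6,k)·g_1(k)·h(6−k) = 1·1·(-47) + 6·6·14 + 15·30·1 + 20·120·(-4) + 15·360·1 + 6·720·2 + 1·720·1 = −47 + 504 + 450 − 9600 + 5400 + 8640 + 720 = 6067.

6067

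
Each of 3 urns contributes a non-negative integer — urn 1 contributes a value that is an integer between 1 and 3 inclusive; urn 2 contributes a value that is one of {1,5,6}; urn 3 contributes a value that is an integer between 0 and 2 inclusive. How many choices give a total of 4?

3

The generating function for the choices is (z + z² + z³)·(z + z⁵ + z⁶)·(1 + z + z²); the count is [z⁴].
(z + z² + z³) has coefficients 0,1,1,1 for degrees 0…3.
(z + z⁵ + z⁶) has coefficients 0,1,0,0,0 for degrees 0…4.
Finally multiplying by (1 + z + z²), the product of all factors after the first has coefficients 0,1,1,1,0 for degrees 0…4.
[z⁴] = 1·1 + 1·1 + 1·1 = 3.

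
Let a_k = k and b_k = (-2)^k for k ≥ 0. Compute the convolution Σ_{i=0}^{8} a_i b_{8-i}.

-54

Write out a_i and b_{8-i} for i = 0,…,8 and sum the products.
Σ = 0·256 + 1·(-128) + 2·64 + 3·(-32) + 4·16 + 5·(-8) + 6·4 + 7·(-2) + 8·1 = -54.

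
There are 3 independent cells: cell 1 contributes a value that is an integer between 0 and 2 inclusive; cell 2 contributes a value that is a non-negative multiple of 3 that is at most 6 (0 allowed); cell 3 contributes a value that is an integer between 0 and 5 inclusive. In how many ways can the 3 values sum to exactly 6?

6

The generating function for the choices is (1 + t + t²)·(1 + t³ + t⁶)·(1 + t + t² + t³ + t⁴ + t⁵); the count is [t⁶].
(1 + t + t²) has coefficients 1,1,1 for degrees 0…2.
(1 + t³ + t⁶) has coefficients 1,0,0,1,0,0,1 for degrees 0…6.
Finally multiplying by (1 + t + t² + t³ + t⁴ + t⁵), the product of all factors after the first has coefficients 1,1,1,2,2,2,2 for degrees 0…6.
[t⁶] = 1·2 + 1·2 + 1·2 = 6.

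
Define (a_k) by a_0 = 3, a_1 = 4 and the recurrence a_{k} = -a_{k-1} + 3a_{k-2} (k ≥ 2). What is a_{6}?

The ordinary generating function has denominator 1 + q - 3q^2.
Iterating the recurrence: a_0,…,a_{6} = 3, 4, 5, 7, 8, 13, 11.

11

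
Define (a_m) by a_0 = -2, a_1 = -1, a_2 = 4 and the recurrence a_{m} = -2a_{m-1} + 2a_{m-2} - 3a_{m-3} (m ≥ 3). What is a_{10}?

13627

The ordinary generating function has denominator 1 + 2q - 2q^2 + 3q^3.
Iterating the recurrence: a_0,…,a_{10} = -2, -1, 4, -4, 19, -58, 166, -505, 1516, -4540, 13627.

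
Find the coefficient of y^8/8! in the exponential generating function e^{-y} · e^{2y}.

1

The EGF product rule gives c_8 = Σ_{k_1+k_2=8} C(8; k_1,k_2) · ∏ g_i(k_i), where e^{-y} gives (-1)^k; e^{2y} gives (2)^k.
g_1(k) for k = 0…8: 1, -1, 1, -1, 1, -1, 1, -1, 1.
g_2(k) for k = 0…8: 1, 2, 4, 8, 16, 32, 64, 128, 256.
c_8 = Σ_k C(8,k)·g_1(k)·g_2(8−k) = 1·1·256 + 8·(-1)·128 + 28·1·64 + 56·(-1)·32 + 70·1·16 + 56·(-1)·8 + 28·1·4 + 8·(-1)·2 + 1·1·1 = 256 − 1024 + 1792 − 1792 + 1120 − 448 + 112 − 16 + 1 = 1.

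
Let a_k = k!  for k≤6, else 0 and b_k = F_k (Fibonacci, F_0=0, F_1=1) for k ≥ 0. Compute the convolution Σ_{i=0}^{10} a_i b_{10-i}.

Write out a_i and b_{10-i} for i = 0,…,10 and sum the products.
Σ = 1·55 + 1·34 + 2·21 + 6·13 + 24·8 + 120·5 + 720·3 + 0·2 + 0·1 + 0·1 + 0·0 = 3161.

3161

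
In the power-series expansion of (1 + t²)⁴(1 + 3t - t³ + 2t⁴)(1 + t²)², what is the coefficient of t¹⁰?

46

(1 + t²)⁴ has coefficients 1,0,4,0,6,0,4,0,1 for degrees 0…8.
(1 + 3t - t³ + 2t⁴) has coefficients 1,3,0,-1,2,0,0,0,0,0,0 for degrees 0…10.
Finally multiplying by (1 + t²)², the product of all factors after the first has coefficients 1,3,2,5,3,1,4,-1,2,0,0 for degrees 0…10.
[t¹⁰] = 1·0 + 4·2 + 6·4 + 4·3 + 1·2 = 46.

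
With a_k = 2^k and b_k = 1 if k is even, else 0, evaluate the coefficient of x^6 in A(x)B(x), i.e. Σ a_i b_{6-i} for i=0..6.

85

This is [x^6] in the product of the two ordinary generating functions.
Σ = 1·1 + 2·0 + 4·1 + 8·0 + 16·1 + 32·0 + 64·1 = 85.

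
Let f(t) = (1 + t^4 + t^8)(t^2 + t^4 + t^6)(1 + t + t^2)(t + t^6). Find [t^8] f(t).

3

(1 + t^4 + t^8) has coefficients 1,0,0,0,1,0,0,0,1 for degrees 0…8.
(t^2 + t^4 + t^6) has coefficients 0,0,1,0,1,0,1,0,0 for degrees 0…8.
Multiplying by (1 + t + t^2) gives running coefficients 0,0,1,1,2,1,2,1,1 for degrees 0…8.
Finally multiplying by (t + t^6), the product of all factors after the first has coefficients 0,0,0,1,1,2,1,2,2 for degrees 0…8.
[t^8] = 1·2 + 1·1 + 1·0 = 3.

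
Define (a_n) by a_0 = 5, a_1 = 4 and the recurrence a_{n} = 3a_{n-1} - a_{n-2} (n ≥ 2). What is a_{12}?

96917

The ordinary generating function has denominator 1 - 3t + t^2.
Iterating the recurrence: a_0,…,a_{12} = 5, 4, 7, 17, 44, 115, 301, 788, 2063, 5401, 14140, 37019, 96917.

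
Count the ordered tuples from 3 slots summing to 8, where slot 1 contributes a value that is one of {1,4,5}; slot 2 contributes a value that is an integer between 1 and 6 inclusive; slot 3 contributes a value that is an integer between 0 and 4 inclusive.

11

The generating function for the choices is (z + z^4 + z^5)·(z + z^2 + z^3 + z^4 + z^5 + z^6)·(1 + z + z^2 + z^3 + z^4); the count is [z^8].
(z + z^4 + z^5) has coefficients 0,1,0,0,1,1 for degrees 0…5.
(z + z^2 + z^3 + z^4 + z^5 + z^6) has coefficients 0,1,1,1,1,1,1,0,0 for degrees 0…8.
Finally multiplying by (1 + z + z^2 + z^3 + z^4), the product of all factors after the first has coefficients 0,1,2,3,4,5,5,4,3 for degrees 0…8.
[z^8] = 1·4 + 1·4 + 1·3 = 11.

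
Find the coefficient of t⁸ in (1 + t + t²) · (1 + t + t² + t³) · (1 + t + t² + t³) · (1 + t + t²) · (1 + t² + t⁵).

(1 + t + t²) has coefficients 1,1,1 for degrees 0…2.
(1 + t + t² + t³) has coefficients 1,1,1,1,0,0,0,0,0 for degrees 0…8.
Multiplying by (1 + t + t² + t³) gives running coefficients 1,2,3,4,3,2,1,0,0 for degrees 0…8.
Multiplying by (1 + t + t²) gives running coefficients 1,3,6,9,10,9,6,3,1 for degrees 0…8.
Finally multiplying by (1 + t² + t⁵), the product of all factors after the first has coefficients 1,3,7,12,16,19,19,18,16 for degrees 0…8.
[t⁸] = 1·16 + 1·18 + 1·19 = 53.

53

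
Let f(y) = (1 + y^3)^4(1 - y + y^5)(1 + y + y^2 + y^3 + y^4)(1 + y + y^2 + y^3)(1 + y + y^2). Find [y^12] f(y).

61

(1 + y^3)^4 has coefficients 1,0,0,4,0,0,6,0,0,4,0,0,1 for degrees 0…12.
(1 - y + y^5) has coefficients 1,-1,0,0,0,1,0,0,0,0,0,0,0 for degrees 0…12.
Multiplying by (1 + y + y^2 + y^3 + y^4) gives running coefficients 1,0,0,0,0,0,1,1,1,1,0,0,0 for degrees 0…12.
Multiplying by (1 + y + y^2 + y^3) gives running coefficients 1,1,1,1,0,0,1,2,3,4,3,2,1 for degrees 0…12.
Finally multiplying by (1 + y + y^2), the product of all factors after the first has coefficients 1,2,3,3,2,1,1,3,6,9,10,9,6 for degrees 0…12.
[y^12] = 1·6 + 4·9 + 6·1 + 4·3 + 1·1 = 61.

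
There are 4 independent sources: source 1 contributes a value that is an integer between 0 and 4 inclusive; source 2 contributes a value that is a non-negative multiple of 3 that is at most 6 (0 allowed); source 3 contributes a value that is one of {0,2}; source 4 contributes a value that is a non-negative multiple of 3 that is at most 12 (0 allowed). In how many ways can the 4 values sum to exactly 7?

The generating function for the choices is (1 + q + q^2 + q^3 + q^4)·(1 + q^3 + q^6)·(1 + q^2)·(1 + q^3 + q^6 + q^9 + q^12); the count is [q^7].
(1 + q + q^2 + q^3 + q^4) has coefficients 1,1,1,1,1 for degrees 0…4.
(1 + q^3 + q^6) has coefficients 1,0,0,1,0,0,1,0 for degrees 0…7.
Multiplying by (1 + q^2) gives running coefficients 1,0,1,1,0,1,1,0 for degrees 0…7.
Finally multiplying by (1 + q^3 + q^6 + q^9 + q^12), the product of all factors after the first has coefficients 1,0,1,2,0,2,3,0 for degrees 0…7.
[q^7] = 1·0 + 1·3 + 1·2 + 1·0 + 1·2 = 7.

7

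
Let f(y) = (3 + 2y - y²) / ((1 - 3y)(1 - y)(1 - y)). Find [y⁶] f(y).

The denominator gives the recurrence a_n = 5a_(n−1) − 7a_(n−2) + 3a_(n−3) for n ≥ 3; the numerator fixes a_0 = 3, a_1 = 17, a_2 = 63.
Iterating: 3, 17, 63, 205, 635, 1929, 5815, so a_6 = 5815.

5815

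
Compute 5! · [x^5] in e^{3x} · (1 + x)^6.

The EGF product rule gives c_5 = Σ_{k_1+k_2=5} C(5; k_1,k_2) · ∏ g_i(k_i), where e^{3x} gives (3)^k; (1+x)^6 gives the falling factorial (6)_k.
g_1(k) for k = 0…5: 1, 3, 9, 27, 81, 243.
g_2(k) for k = 0…5: 1, 6, 30, 120, 360, 720.
c_5 = Σ_k C(5,k)·g_1(k)·g_2(5−k) = 1·1·720 + 5·3·360 + 10·9·120 + 10·27·30 + 5·81·6 + 1·243·1 = 720 + 5400 + 10800 + 8100 + 2430 + 243 = 27693.

27693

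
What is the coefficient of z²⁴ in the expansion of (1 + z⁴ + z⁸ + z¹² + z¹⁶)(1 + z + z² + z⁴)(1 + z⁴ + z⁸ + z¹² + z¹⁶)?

7

(1 + z⁴ + z⁸ + z¹² + z¹⁶) has coefficients 1,0,0,0,1,0,0,0,1,0,0,0,1,0,0,0,1 for degrees 0…16.
(1 + z + z² + z⁴) has coefficients 1,1,1,0,1,0,0,0,0,0,0,0,0,0,0,0,0,0,0,0,0,0,0,0,0 for degrees 0…24.
Finally multiplying by (1 + z⁴ + z⁸ + z¹² + z¹⁶), the product of all factors after the first has coefficients 1,1,1,0,2,1,1,0,2,1,1,0,2,1,1,0,2,1,1,0,1,0,0,0,0 for degrees 0…24.
[z²⁴] = 1·0 + 1·1 + 1·2 + 1·2 + 1·2 = 7.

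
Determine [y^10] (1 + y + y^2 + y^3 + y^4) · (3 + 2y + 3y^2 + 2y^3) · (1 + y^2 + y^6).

10

(1 + y + y^2 + y^3 + y^4) has coefficients 1,1,1,1,1 for degrees 0…4.
(3 + 2y + 3y^2 + 2y^3) has coefficients 3,2,3,2,0,0,0,0,0,0,0 for degrees 0…10.
Finally multiplying by (1 + y^2 + y^6), the product of all factors after the first has coefficients 3,2,6,4,3,2,3,2,3,2,0 for degrees 0…10.
[y^10] = 1·0 + 1·2 + 1·3 + 1·2 + 1·3 = 10.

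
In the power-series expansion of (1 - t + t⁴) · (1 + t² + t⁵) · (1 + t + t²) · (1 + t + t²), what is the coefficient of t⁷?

(1 - t + t⁴) has coefficients 1,-1,0,0,1 for degrees 0…4.
(1 + t² + t⁵) has coefficients 1,0,1,0,0,1,0,0 for degrees 0…7.
Multiplying by (1 + t + t²) gives running coefficients 1,1,2,1,1,1,1,1 for degrees 0…7.
Finally multiplying by (1 + t + t²), the product of all factors after the first has coefficients 1,2,4,4,4,3,3,3 for degrees 0…7.
[t⁷] = 1·3 − 1·3 + 1·4 = 4.

4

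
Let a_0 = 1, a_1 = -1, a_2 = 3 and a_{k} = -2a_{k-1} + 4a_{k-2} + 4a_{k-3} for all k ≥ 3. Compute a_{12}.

93696

The ordinary generating function has denominator 1 + 2y - 4y^2 - 4y^3.
Iterating the recurrence: a_0,…,a_{12} = 1, -1, 3, -6, 20, -52, 160, -448, 1328, -3808, 11136, -32192, 93696.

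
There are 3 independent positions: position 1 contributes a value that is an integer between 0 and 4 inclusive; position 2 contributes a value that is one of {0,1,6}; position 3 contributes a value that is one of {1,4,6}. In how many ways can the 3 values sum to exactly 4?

The generating function for the choices is (1 + t + t² + t³ + t⁴)·(1 + t + t⁶)·(t + t⁴ + t⁶); the count is [t⁴].
(1 + t + t² + t³ + t⁴) has coefficients 1,1,1,1,1 for degrees 0…4.
(1 + t + t⁶) has coefficients 1,1,0,0,0 for degrees 0…4.
Finally multiplying by (t + t⁴ + t⁶), the product of all factors after the first has coefficients 0,1,1,0,1 for degrees 0…4.
[t⁴] = 1·1 + 1·0 + 1·1 + 1·1 + 1·0 = 3.

3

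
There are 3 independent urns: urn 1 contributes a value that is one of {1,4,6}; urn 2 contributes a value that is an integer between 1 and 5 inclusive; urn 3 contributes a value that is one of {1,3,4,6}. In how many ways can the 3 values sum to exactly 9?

7

The generating function for the choices is (q + q⁴ + q⁶)·(q + q² + q³ + q⁴ + q⁵)·(q + q³ + q⁴ + q⁶); the count is [q⁹].
(q + q⁴ + q⁶) has coefficients 0,1,0,0,1,0,1 for degrees 0…6.
(q + q² + q³ + q⁴ + q⁵) has coefficients 0,1,1,1,1,1,0,0,0,0 for degrees 0…9.
Finally multiplying by (q + q³ + q⁴ + q⁶), the product of all factors after the first has coefficients 0,0,1,1,2,3,3,3,3,2 for degrees 0…9.
[q⁹] = 1·3 + 1·3 + 1·1 = 7.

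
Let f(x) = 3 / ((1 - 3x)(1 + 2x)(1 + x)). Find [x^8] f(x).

Partial fractions give a closed form: a_n = (27/20)·3^n + (12/5)·(-2)^n + (-3/4)·(-1)^n.
At n = 8: a_8 = 9471.

9471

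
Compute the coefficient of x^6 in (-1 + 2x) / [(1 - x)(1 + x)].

-1

The denominator gives the recurrence a_n = a_(n−2) for n ≥ 3; the numerator fixes a_0 = -1, a_1 = 2, a_2 = -1.
Iterating: -1, 2, -1, 2, -1, 2, -1, so a_6 = -1.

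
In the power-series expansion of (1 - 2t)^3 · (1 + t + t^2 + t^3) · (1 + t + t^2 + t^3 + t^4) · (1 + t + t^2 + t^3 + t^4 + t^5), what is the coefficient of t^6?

(1 - 2t)^3 has coefficients 1,-6,12,-8 for degrees 0…3.
(1 + t + t^2 + t^3) has coefficients 1,1,1,1,0,0,0 for degrees 0…6.
Multiplying by (1 + t + t^2 + t^3 + t^4) gives running coefficients 1,2,3,4,4,3,2 for degrees 0…6.
Finally multiplying by (1 + t + t^2 + t^3 + t^4 + t^5), the product of all factors after the first has coefficients 1,3,6,10,14,17,18 for degrees 0…6.
[t^6] = 1·18 − 6·17 + 12·14 − 8·10 = 4.

4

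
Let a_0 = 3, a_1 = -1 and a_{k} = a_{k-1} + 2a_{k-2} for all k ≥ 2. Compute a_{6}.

The ordinary generating function has denominator 1 - y - 2y^2.
Iterating the recurrence: a_0,…,a_{6} = 3, -1, 5, 3, 13, 19, 45.

45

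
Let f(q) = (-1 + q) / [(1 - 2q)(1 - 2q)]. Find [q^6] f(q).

The denominator gives the recurrence a_n = 4a_(n−1) − 4a_(n−2) for n ≥ 2; the numerator fixes a_0 = -1, a_1 = -3.
Iterating: -1, -3, -8, -20, -48, -112, -256, so a_6 = -256.

-256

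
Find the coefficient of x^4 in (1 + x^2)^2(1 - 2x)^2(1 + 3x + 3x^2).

(1 + x^2)^2 has coefficients 1,0,2,0,1 for degrees 0…4.
(1 - 2x)^2 has coefficients 1,-4,4,0,0 for degrees 0…4.
Finally multiplying by (1 + 3x + 3x^2), the product of all factors after the first has coefficients 1,-1,-5,0,12 for degrees 0…4.
[x^4] = 1·12 + 2·(-5) + 1·1 = 3.

3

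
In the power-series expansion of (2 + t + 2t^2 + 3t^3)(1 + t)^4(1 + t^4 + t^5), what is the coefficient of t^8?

(2 + t + 2t^2 + 3t^3) has coefficients 2,1,2,3 for degrees 0…3.
(1 + t)^4 has coefficients 1,4,6,4,1,0,0,0,0 for degrees 0…8.
Finally multiplying by (1 + t^4 + t^5), the product of all factors after the first has coefficients 1,4,6,4,2,5,10,10,5 for degrees 0…8.
[t^8] = 2·5 + 1·10 + 2·10 + 3·5 = 55.

55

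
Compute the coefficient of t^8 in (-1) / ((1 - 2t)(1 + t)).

-171

The denominator gives the recurrence a_n = a_(n−1) + 2a_(n−2) for n ≥ 2; the numerator fixes a_0 = -1, a_1 = -1.
Iterating: -1, -1, -3, -5, -11, -21, -43, -85, -171, so a_8 = -171.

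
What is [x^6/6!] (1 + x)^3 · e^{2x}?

3040

The EGF product rule gives c_6 = Σ_{k_1+k_2=6} C(6; k_1,k_2) · ∏ g_i(k_i), where (1+x)^3 gives the falling factorial (3)_k; e^{2x} gives (2)^k.
g_1(k) for k = 0…6: 1, 3, 6, 6, 0, 0, 0.
g_2(k) for k = 0…6: 1, 2, 4, 8, 16, 32, 64.
c_6 = Σ_k C(6,k)·g_1(k)·g_2(6−k) = 1·1·64 + 6·3·32 + 15·6·16 + 20·6·8 = 64 + 576 + 1440 + 960 = 3040.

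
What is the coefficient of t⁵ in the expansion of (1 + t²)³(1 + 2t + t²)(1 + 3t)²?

96

(1 + t²)³ has coefficients 1,0,3,0,3,0 for degrees 0…5.
(1 + 2t + t²) has coefficients 1,2,1,0,0,0 for degrees 0…5.
Finally multiplying by (1 + 3t)², the product of all factors after the first has coefficients 1,8,22,24,9,0 for degrees 0…5.
[t⁵] = 1·0 + 3·24 + 3·8 = 96.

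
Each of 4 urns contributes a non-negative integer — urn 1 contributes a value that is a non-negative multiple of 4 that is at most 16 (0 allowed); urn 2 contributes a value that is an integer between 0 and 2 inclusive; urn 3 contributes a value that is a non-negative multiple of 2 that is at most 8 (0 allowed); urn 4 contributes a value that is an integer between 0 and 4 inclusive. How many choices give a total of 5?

The generating function for the choices is (1 + z^4 + z^8 + z^12 + z^16)·(1 + z + z^2)·(1 + z^2 + z^4 + z^6 + z^8)·(1 + z + z^2 + z^3 + z^4); the count is [z^5].
(1 + z^4 + z^8 + z^12 + z^16) has coefficients 1,0,0,0,1,0 for degrees 0…5.
(1 + z + z^2) has coefficients 1,1,1,0,0,0 for degrees 0…5.
Multiplying by (1 + z^2 + z^4 + z^6 + z^8) gives running coefficients 1,1,2,1,2,1 for degrees 0…5.
Finally multiplying by (1 + z + z^2 + z^3 + z^4), the product of all factors after the first has coefficients 1,2,4,5,7,7 for degrees 0…5.
[z^5] = 1·7 + 1·2 = 9.

9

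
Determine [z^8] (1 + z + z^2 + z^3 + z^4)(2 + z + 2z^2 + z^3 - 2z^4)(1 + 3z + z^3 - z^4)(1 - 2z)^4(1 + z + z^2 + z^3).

-7

(1 + z + z^2 + z^3 + z^4) has coefficients 1,1,1,1,1 for degrees 0…4.
(2 + z + 2z^2 + z^3 - 2z^4) has coefficients 2,1,2,1,-2,0,0,0,0 for degrees 0…8.
Multiplying by (1 + 3z + z^3 - z^4) gives running coefficients 2,7,5,9,0,-5,-1,-3,2 for degrees 0…8.
Multiplying by (1 - 2z)^4 gives running coefficients 2,-9,-3,73,-144,163,-169,29,162 for degrees 0…8.
Finally multiplying by (1 + z + z^2 + z^3), the product of all factors after the first has coefficients 2,-7,-10,63,-83,89,-77,-121,185 for degrees 0…8.
[z^8] = 1·185 + 1·(-121) + 1·(-77) + 1·89 + 1·(-83) = -7.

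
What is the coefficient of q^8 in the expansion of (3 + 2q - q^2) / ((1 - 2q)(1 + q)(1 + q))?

428

The denominator gives the recurrence a_n = 3a_(n−2) + 2a_(n−3) for n ≥ 3; the numerator fixes a_0 = 3, a_1 = 2, a_2 = 8.
Iterating: 3, 2, 8, 12, 28, 52, 108, 212, 428, so a_8 = 428.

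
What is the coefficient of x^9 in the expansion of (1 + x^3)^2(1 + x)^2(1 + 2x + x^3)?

(1 + x^3)^2 has coefficients 1,0,0,2,0,0,1 for degrees 0…6.
(1 + x)^2 has coefficients 1,2,1,0,0,0,0,0,0,0 for degrees 0…9.
Finally multiplying by (1 + 2x + x^3), the product of all factors after the first has coefficients 1,4,5,3,2,1,0,0,0,0 for degrees 0…9.
[x^9] = 1·0 + 2·0 + 1·3 = 3.

3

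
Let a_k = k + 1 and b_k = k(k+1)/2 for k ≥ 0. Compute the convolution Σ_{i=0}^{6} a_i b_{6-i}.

126

This is [x^6] in the product of the two ordinary generating functions.
Σ = 1·21 + 2·15 + 3·10 + 4·6 + 5·3 + 6·1 + 7·0 = 126.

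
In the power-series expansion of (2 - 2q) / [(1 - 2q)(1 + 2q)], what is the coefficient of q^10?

2048

The denominator gives the recurrence a_n = 4a_(n−2) for n ≥ 2; the numerator fixes a_0 = 2, a_1 = -2.
Iterating: 2, -2, 8, -8, 32, -32, 128, -128, 512, -512, 2048, so a_10 = 2048.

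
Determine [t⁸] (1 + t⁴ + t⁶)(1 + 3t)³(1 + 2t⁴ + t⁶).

56

(1 + t⁴ + t⁶) has coefficients 1,0,0,0,1,0,1 for degrees 0…6.
(1 + 3t)³ has coefficients 1,9,27,27,0,0,0,0,0 for degrees 0…8.
Finally multiplying by (1 + 2t⁴ + t⁶), the product of all factors after the first has coefficients 1,9,27,27,2,18,55,63,27 for degrees 0…8.
[t⁸] = 1·27 + 1·2 + 1·27 = 56.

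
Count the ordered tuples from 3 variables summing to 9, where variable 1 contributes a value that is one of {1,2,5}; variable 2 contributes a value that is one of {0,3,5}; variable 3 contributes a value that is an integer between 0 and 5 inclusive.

6

The generating function for the choices is (q + q^2 + q^5)·(1 + q^3 + q^5)·(1 + q + q^2 + q^3 + q^4 + q^5); the count is [q^9].
(q + q^2 + q^5) has coefficients 0,1,1,0,0,1 for degrees 0…5.
(1 + q^3 + q^5) has coefficients 1,0,0,1,0,1,0,0,0,0 for degrees 0…9.
Finally multiplying by (1 + q + q^2 + q^3 + q^4 + q^5), the product of all factors after the first has coefficients 1,1,1,2,2,3,2,2,2,1 for degrees 0…9.
[q^9] = 1·2 + 1·2 + 1·2 = 6.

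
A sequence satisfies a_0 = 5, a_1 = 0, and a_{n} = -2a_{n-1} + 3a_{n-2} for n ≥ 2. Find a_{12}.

The ordinary generating function has denominator 1 + 2q - 3q^2.
Iterating the recurrence: a_0,…,a_{12} = 5, 0, 15, -30, 105, -300, 915, -2730, 8205, -24600, 73815, -221430, 664305.

664305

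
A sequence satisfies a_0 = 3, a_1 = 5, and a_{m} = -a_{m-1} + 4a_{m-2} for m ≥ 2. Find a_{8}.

-33

The ordinary generating function has denominator 1 + q - 4q^2.
Iterating the recurrence: a_0,…,a_{8} = 3, 5, 7, 13, 15, 37, 23, 125, -33.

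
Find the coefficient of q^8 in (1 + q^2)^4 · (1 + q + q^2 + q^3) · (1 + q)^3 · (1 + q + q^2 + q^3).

290

(1 + q^2)^4 has coefficients 1,0,4,0,6,0,4,0,1 for degrees 0…8.
(1 + q + q^2 + q^3) has coefficients 1,1,1,1,0,0,0,0,0 for degrees 0…8.
Multiplying by (1 + q)^3 gives running coefficients 1,4,7,8,7,4,1,0,0 for degrees 0…8.
Finally multiplying by (1 + q + q^2 + q^3), the product of all factors after the first has coefficients 1,5,12,20,26,26,20,12,5 for degrees 0…8.
[q^8] = 1·5 + 4·20 + 6·26 + 4·12 + 1·1 = 290.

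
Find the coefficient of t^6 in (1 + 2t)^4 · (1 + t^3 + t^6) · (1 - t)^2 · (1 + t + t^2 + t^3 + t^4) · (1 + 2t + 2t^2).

-18

(1 + 2t)^4 has coefficients 1,8,24,32,16 for degrees 0…4.
(1 + t^3 + t^6) has coefficients 1,0,0,1,0,0,1 for degrees 0…6.
Multiplying by (1 - t)^2 gives running coefficients 1,-2,1,1,-2,1,1 for degrees 0…6.
Multiplying by (1 + t + t^2 + t^3 + t^4) gives running coefficients 1,-1,0,1,-1,-1,2 for degrees 0…6.
Finally multiplying by (1 + 2t + 2t^2), the product of all factors after the first has coefficients 1,1,0,-1,1,-1,-2 for degrees 0…6.
[t^6] = 1·(-2) + 8·(-1) + 24·1 + 32·(-1) + 16·0 = -18.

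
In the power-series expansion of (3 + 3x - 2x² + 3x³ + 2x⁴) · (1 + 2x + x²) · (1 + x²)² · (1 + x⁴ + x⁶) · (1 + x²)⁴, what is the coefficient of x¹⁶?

466

(3 + 3x - 2x² + 3x³ + 2x⁴) has coefficients 3,3,-2,3,2 for degrees 0…4.
(1 + 2x + x²) has coefficients 1,2,1,0,0,0,0,0,0,0,0,0,0,0,0,0,0 for degrees 0…16.
Multiplying by (1 + x²)² gives running coefficients 1,2,3,4,3,2,1,0,0,0,0,0,0,0,0,0,0 for degrees 0…16.
Multiplying by (1 + x⁴ + x⁶) gives running coefficients 1,2,3,4,4,4,5,6,6,6,4,2,1,0,0,0,0 for degrees 0…16.
Finally multiplying by (1 + x²)⁴, the product of all factors after the first has coefficients 1,2,7,12,22,32,43,54,63,72,77,82,77,72,57,42,28 for degrees 0…16.
[x¹⁶] = 3·28 + 3·42 − 2·57 + 3·72 + 2·77 = 466.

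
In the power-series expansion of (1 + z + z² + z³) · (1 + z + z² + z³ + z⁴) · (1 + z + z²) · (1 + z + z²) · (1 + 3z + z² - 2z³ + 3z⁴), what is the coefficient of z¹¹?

65

(1 + z + z² + z³) has coefficients 1,1,1,1 for degrees 0…3.
(1 + z + z² + z³ + z⁴) has coefficients 1,1,1,1,1,0,0,0,0,0,0,0 for degrees 0…11.
Multiplying by (1 + z + z²) gives running coefficients 1,2,3,3,3,2,1,0,0,0,0,0 for degrees 0…11.
Multiplying by (1 + z + z²) gives running coefficients 1,3,6,8,9,8,6,3,1,0,0,0 for degrees 0…11.
Finally multiplying by (1 + 3z + z² - 2z³ + 3z⁴), the product of all factors after the first has coefficients 1,6,16,27,36,40,41,35,27,18,13,7 for degrees 0…11.
[z¹¹] = 1·7 + 1·13 + 1·18 + 1·27 = 65.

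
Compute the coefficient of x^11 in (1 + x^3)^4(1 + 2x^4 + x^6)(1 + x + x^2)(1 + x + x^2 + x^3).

(1 + x^3)^4 has coefficients 1,0,0,4,0,0,6,0,0,4,0,0 for degrees 0…11.
(1 + 2x^4 + x^6) has coefficients 1,0,0,0,2,0,1,0,0,0,0,0 for degrees 0…11.
Multiplying by (1 + x + x^2) gives running coefficients 1,1,1,0,2,2,3,1,1,0,0,0 for degrees 0…11.
Finally multiplying by (1 + x + x^2 + x^3), the product of all factors after the first has coefficients 1,2,3,3,4,5,7,8,7,5,2,1 for degrees 0…11.
[x^11] = 1·1 + 4·7 + 6·5 + 4·3 = 71.

71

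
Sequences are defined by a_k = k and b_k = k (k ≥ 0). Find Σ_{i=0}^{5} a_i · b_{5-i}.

20

Write out a_i and b_{5-i} for i = 0,…,5 and sum the products.
Σ = 0·5 + 1·4 + 2·3 + 3·2 + 4·1 + 5·0 = 20.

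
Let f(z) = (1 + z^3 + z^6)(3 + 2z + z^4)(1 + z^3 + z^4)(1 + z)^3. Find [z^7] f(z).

(1 + z^3 + z^6) has coefficients 1,0,0,1,0,0,1 for degrees 0…6.
(3 + 2z + z^4) has coefficients 3,2,0,0,1,0,0,0 for degrees 0…7.
Multiplying by (1 + z^3 + z^4) gives running coefficients 3,2,0,3,6,2,0,1 for degrees 0…7.
Finally multiplying by (1 + z)^3, the product of all factors after the first has coefficients 3,11,15,12,17,29,27,13 for degrees 0…7.
[z^7] = 1·13 + 1·17 + 1·11 = 41.

41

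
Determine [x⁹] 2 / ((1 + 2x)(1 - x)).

-682

Partial fractions give a closed form: a_n = (4/3)·(-2)^n + (2/3)·1^n.
At n = 9: a_9 = -682.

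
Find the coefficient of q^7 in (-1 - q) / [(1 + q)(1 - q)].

-1

The denominator gives the recurrence a_n = a_(n−2) for n ≥ 2; the numerator fixes a_0 = -1, a_1 = -1.
Iterating: -1, -1, -1, -1, -1, -1, -1, -1, so a_7 = -1.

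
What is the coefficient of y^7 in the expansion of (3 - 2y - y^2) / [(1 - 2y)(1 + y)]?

The denominator gives the recurrence a_n = a_(n−1) + 2a_(n−2) for n ≥ 3; the numerator fixes a_0 = 3, a_1 = 1, a_2 = 6.
Iterating: 3, 1, 6, 8, 20, 36, 76, 148, so a_7 = 148.

148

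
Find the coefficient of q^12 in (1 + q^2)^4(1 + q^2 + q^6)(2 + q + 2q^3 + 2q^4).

(1 + q^2)^4 has coefficients 1,0,4,0,6,0,4,0,1 for degrees 0…8.
(1 + q^2 + q^6) has coefficients 1,0,1,0,0,0,1,0,0,0,0,0,0 for degrees 0…12.
Finally multiplying by (2 + q + 2q^3 + 2q^4), the product of all factors after the first has coefficients 2,1,2,3,2,2,4,1,0,2,2,0,0 for degrees 0…12.
[q^12] = 1·0 + 4·2 + 6·0 + 4·4 + 1·2 = 26.

26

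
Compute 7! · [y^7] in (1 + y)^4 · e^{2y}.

The EGF product rule gives c_7 = Σ_{k_1+k_2=7} C(7; k_1,k_2) · ∏ g_i(k_i), where (1+y)^4 gives the falling factorial (4)_k; e^{2y} gives (2)^k.
g_1(k) for k = 0…7: 1, 4, 12, 24, 24, 0, 0, 0.
g_2(k) for k = 0…7: 1, 2, 4, 8, 16, 32, 64, 128.
c_7 = Σ_k C(7,k)·g_1(k)·g_2(7−k) = 1·1·128 + 7·4·64 + 21·12·32 + 35·24·16 + 35·24·8 = 128 + 1792 + 8064 + 13440 + 6720 = 30144.

30144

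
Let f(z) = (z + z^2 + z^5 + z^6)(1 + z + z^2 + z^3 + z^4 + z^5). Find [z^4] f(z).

(z + z^2 + z^5 + z^6) has coefficients 0,1,1,0,0 for degrees 0…4.
(1 + z + z^2 + z^3 + z^4 + z^5) has coefficients 1,1,1,1,1 for degrees 0…4.
[z^4] = 1·1 + 1·1 = 2.

2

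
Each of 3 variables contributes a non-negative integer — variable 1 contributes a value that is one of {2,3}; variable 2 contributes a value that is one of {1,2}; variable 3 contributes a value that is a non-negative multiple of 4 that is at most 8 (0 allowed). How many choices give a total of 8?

The generating function for the choices is (z² + z³)·(z + z²)·(1 + z⁴ + z⁸); the count is [z⁸].
(z² + z³) has coefficients 0,0,1,1 for degrees 0…3.
(z + z²) has coefficients 0,1,1,0,0,0,0,0,0 for degrees 0…8.
Finally multiplying by (1 + z⁴ + z⁸), the product of all factors after the first has coefficients 0,1,1,0,0,1,1,0,0 for degrees 0…8.
[z⁸] = 1·1 + 1·1 = 2.

2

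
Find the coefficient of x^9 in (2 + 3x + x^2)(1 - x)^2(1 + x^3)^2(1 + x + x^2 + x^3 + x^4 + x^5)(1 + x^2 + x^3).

-6

(2 + 3x + x^2) has coefficients 2,3,1 for degrees 0…2.
(1 - x)^2 has coefficients 1,-2,1,0,0,0,0,0,0,0 for degrees 0…9.
Multiplying by (1 + x^3)^2 gives running coefficients 1,-2,1,2,-4,2,1,-2,1,0 for degrees 0…9.
Multiplying by (1 + x + x^2 + x^3 + x^4 + x^5) gives running coefficients 1,-1,0,2,-2,0,0,0,0,-2 for degrees 0…9.
Finally multiplying by (1 + x^2 + x^3), the product of all factors after the first has coefficients 1,-1,1,2,-3,2,0,-2,0,-2 for degrees 0…9.
[x^9] = 2·(-2) + 3·0 + 1·(-2) = -6.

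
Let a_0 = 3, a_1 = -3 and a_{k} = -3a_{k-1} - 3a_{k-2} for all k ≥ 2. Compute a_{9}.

-243

The ordinary generating function has denominator 1 + 3q + 3q^2.
Iterating the recurrence: a_0,…,a_{9} = 3, -3, 0, 9, -27, 54, -81, 81, 0, -243.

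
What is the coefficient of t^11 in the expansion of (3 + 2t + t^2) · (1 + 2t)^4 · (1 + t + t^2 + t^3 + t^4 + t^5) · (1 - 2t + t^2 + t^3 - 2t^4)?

(3 + 2t + t^2) has coefficients 3,2,1 for degrees 0…2.
(1 + 2t)^4 has coefficients 1,8,24,32,16,0,0,0,0,0,0,0 for degrees 0…11.
Multiplying by (1 + t + t^2 + t^3 + t^4 + t^5) gives running coefficients 1,9,33,65,81,81,80,72,48,16,0,0 for degrees 0…11.
Finally multiplying by (1 - 2t + t^2 + t^3 - 2t^4), the product of all factors after the first has coefficients 1,7,16,9,-9,-1,-2,-56,-97,-90,-72,-80 for degrees 0…11.
[t^11] = 3·(-80) + 2·(-72) + 1·(-90) = -474.

-474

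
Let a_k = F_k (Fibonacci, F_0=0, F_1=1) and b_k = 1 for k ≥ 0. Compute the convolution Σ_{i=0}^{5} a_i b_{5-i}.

Write out a_i and b_{5-i} for i = 0,…,5 and sum the products.
Σ = 0·1 + 1·1 + 1·1 + 2·1 + 3·1 + 5·1 = 12.

12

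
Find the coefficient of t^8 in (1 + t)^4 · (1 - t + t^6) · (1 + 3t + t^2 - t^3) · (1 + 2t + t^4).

28

(1 + t)^4 has coefficients 1,4,6,4,1 for degrees 0…4.
(1 - t + t^6) has coefficients 1,-1,0,0,0,0,1,0,0 for degrees 0…8.
Multiplying by (1 + 3t + t^2 - t^3) gives running coefficients 1,2,-2,-2,1,0,1,3,1 for degrees 0…8.
Finally multiplying by (1 + 2t + t^4), the product of all factors after the first has coefficients 1,4,2,-6,-2,4,-1,3,8 for degrees 0…8.
[t^8] = 1·8 + 4·3 + 6·(-1) + 4·4 + 1·(-2) = 28.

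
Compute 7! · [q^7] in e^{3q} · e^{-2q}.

1

The EGF product rule gives c_7 = Σ_{k_1+k_2=7} C(7; k_1,k_2) · ∏ g_i(k_i), where e^{3q} gives (3)^k; e^{-2q} gives (-2)^k.
g_1(k) for k = 0…7: 1, 3, 9, 27, 81, 243, 729, 2187.
g_2(k) for k = 0…7: 1, -2, 4, -8, 16, -32, 64, -128.
c_7 = Σ_k C(7,k)·g_1(k)·g_2(7−k) = 1·1·(-128) + 7·3·64 + 21·9·(-32) + 35·27·16 + 35·81·(-8) + 21·243·4 + 7·729·(-2) + 1·2187·1 = −128 + 1344 − 6048 + 15120 − 22680 + 20412 − 10206 + 2187 = 1.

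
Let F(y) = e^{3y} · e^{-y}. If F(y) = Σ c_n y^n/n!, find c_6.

64

The EGF product rule gives c_6 = Σ_{k_1+k_2=6} C(6; k_1,k_2) · ∏ g_i(k_i), where e^{3y} gives (3)^k; e^{-y} gives (-1)^k.
g_1(k) for k = 0…6: 1, 3, 9, 27, 81, 243, 729.
g_2(k) for k = 0…6: 1, -1, 1, -1, 1, -1, 1.
c_6 = Σ_k C(6,k)·g_1(k)·g_2(6−k) = 1·1·1 + 6·3·(-1) + 15·9·1 + 20·27·(-1) + 15·81·1 + 6·243·(-1) + 1·729·1 = 1 − 18 + 135 − 540 + 1215 − 1458 + 729 = 64.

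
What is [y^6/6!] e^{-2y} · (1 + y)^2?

The EGF product rule gives c_6 = Σ_{k_1+k_2=6} C(6; k_1,k_2) · ∏ g_i(k_i), where e^{-2y} gives (-2)^k; (1+y)^2 gives the falling factorial (2)_k.
g_1(k) for k = 0…6: 1, -2, 4, -8, 16, -32, 64.
g_2(k) for k = 0…6: 1, 2, 2, 0, 0, 0, 0.
c_6 = Σ_k C(6,k)·g_1(k)·g_2(6−k) = 15·16·2 + 6·(-32)·2 + 1·64·1 = 480 − 384 + 64 = 160.

160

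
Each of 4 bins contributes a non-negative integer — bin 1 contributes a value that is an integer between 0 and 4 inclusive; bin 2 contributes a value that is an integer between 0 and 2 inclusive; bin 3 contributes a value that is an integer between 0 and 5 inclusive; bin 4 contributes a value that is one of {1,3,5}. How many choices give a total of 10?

32

The generating function for the choices is (1 + z + z² + z³ + z⁴)·(1 + z + z²)·(1 + z + z² + z³ + z⁴ + z⁵)·(z + z³ + z⁵); the count is [z¹⁰].
(1 + z + z² + z³ + z⁴) has coefficients 1,1,1,1,1 for degrees 0…4.
(1 + z + z²) has coefficients 1,1,1,0,0,0,0,0,0,0,0 for degrees 0…10.
Multiplying by (1 + z + z² + z³ + z⁴ + z⁵) gives running coefficients 1,2,3,3,3,3,2,1,0,0,0 for degrees 0…10.
Finally multiplying by (z + z³ + z⁵), the product of all factors after the first has coefficients 0,1,2,4,5,7,8,8,7,5,4 for degrees 0…10.
[z¹⁰] = 1·4 + 1·5 + 1·7 + 1·8 + 1·8 = 32.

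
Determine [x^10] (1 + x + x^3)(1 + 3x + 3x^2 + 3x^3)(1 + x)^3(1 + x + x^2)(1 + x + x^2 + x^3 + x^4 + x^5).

505

(1 + x + x^3) has coefficients 1,1,0,1 for degrees 0…3.
(1 + 3x + 3x^2 + 3x^3) has coefficients 1,3,3,3,0,0,0,0,0,0,0 for degrees 0…10.
Multiplying by (1 + x)^3 gives running coefficients 1,6,15,22,21,12,3,0,0,0,0 for degrees 0…10.
Multiplying by (1 + x + x^2) gives running coefficients 1,7,22,43,58,55,36,15,3,0,0 for degrees 0…10.
Finally multiplying by (1 + x + x^2 + x^3 + x^4 + x^5), the product of all factors after the first has coefficients 1,8,30,73,131,186,221,229,210,167,109 for degrees 0…10.
[x^10] = 1·109 + 1·167 + 1·229 = 505.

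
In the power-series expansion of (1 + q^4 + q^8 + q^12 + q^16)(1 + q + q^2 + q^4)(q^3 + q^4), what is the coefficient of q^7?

(1 + q^4 + q^8 + q^12 + q^16) has coefficients 1,0,0,0,1,0,0,0 for degrees 0…7.
(1 + q + q^2 + q^4) has coefficients 1,1,1,0,1,0,0,0 for degrees 0…7.
Finally multiplying by (q^3 + q^4), the product of all factors after the first has coefficients 0,0,0,1,2,2,1,1 for degrees 0…7.
[q^7] = 1·1 + 1·1 = 2.

2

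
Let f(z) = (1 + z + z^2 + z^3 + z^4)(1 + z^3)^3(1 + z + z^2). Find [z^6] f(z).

(1 + z + z^2 + z^3 + z^4) has coefficients 1,1,1,1,1 for degrees 0…4.
(1 + z^3)^3 has coefficients 1,0,0,3,0,0,3 for degrees 0…6.
Finally multiplying by (1 + z + z^2), the product of all factors after the first has coefficients 1,1,1,3,3,3,3 for degrees 0…6.
[z^6] = 1·3 + 1·3 + 1·3 + 1·3 + 1·1 = 13.

13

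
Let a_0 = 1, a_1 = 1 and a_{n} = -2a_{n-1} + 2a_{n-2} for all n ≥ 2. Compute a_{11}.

4896

The ordinary generating function has denominator 1 + 2t - 2t^2.
Iterating the recurrence: a_0,…,a_{11} = 1, 1, 0, 2, -4, 12, -32, 88, -240, 656, -1792, 4896.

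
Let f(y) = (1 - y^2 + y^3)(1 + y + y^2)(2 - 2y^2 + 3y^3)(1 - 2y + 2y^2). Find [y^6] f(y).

2

(1 - y^2 + y^3) has coefficients 1,0,-1,1 for degrees 0…3.
(1 + y + y^2) has coefficients 1,1,1,0,0,0,0 for degrees 0…6.
Multiplying by (2 - 2y^2 + 3y^3) gives running coefficients 2,2,0,1,1,3,0 for degrees 0…6.
Finally multiplying by (1 - 2y + 2y^2), the product of all factors after the first has coefficients 2,-2,0,5,-1,3,-4 for degrees 0…6.
[y^6] = 1·(-4) − 1·(-1) + 1·5 = 2.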